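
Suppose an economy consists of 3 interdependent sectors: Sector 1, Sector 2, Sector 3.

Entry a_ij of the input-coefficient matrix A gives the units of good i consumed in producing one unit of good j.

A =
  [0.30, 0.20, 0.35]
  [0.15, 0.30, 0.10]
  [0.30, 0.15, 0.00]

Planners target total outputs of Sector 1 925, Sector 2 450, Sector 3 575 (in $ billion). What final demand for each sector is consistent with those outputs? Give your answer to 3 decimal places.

I − A =
  [   0.70    -0.20    -0.35]
  [  -0.15     0.70    -0.10]
  [  -0.30    -0.15     1.00]
d = (I − A) x:
  d_1 = (+0.70)·925 + (-0.20)·450 + (-0.35)·575 = 356.250
  d_2 = (-0.15)·925 + (+0.70)·450 + (-0.10)·575 = 118.750
  d_3 = (-0.30)·925 + (-0.15)·450 + (+1.00)·575 = 230.000

d_1 = 356.250, d_2 = 118.750, d_3 = 230.000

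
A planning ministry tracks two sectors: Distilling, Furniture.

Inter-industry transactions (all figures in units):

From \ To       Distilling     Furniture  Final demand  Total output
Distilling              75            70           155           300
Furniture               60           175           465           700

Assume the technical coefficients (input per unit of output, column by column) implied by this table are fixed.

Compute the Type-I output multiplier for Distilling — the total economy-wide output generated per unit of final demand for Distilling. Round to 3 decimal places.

m_1 = 1.751

Technical coefficients a_ij = z_ij / X_j:
  a_11 = 75/300 = 0.25, a_21 = 60/300 = 0.20
  a_12 = 70/700 = 0.10, a_22 = 175/700 = 0.25
I − A =
  [   0.75    -0.10]
  [  -0.20     0.75]
det(I−A) = (0.75)(0.75) − (-0.10)(-0.20) = 0.5425
adj(I−A) = [[0.75, 0.10], [0.20, 0.75]]
(I − A)⁻¹ = adj(I−A) / det(I−A) ≈
  [   1.3825     0.1843]
  [   0.3687     1.3825]
The output multiplier for sector j is the column-j sum of the Leontief inverse (I − A)⁻¹ = adj(I−A) / det(I−A).
Column 1 of adj(I−A): (0.75, 0.20); det(I−A) = 0.5425.
m_1 = (0.75 + 0.20) / 0.5425 = 0.95 / 0.5425 ≈ 1.751.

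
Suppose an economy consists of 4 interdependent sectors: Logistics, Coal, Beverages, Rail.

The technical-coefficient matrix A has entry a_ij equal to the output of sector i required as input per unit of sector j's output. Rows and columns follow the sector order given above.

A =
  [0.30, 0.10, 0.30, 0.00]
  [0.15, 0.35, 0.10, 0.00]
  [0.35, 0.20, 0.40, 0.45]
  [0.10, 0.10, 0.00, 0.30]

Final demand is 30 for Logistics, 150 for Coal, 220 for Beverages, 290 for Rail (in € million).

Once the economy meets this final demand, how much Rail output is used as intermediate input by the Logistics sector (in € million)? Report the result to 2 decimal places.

z_RL = 77.43

I − A =
  [   0.70    -0.10    -0.30     0.00]
  [  -0.15     0.65    -0.10     0.00]
  [  -0.35    -0.20     0.60    -0.45]
  [  -0.10    -0.10     0.00     0.70]
Compute the cofactors C_ij = (−1)^(i+j)·(3×3 minor ij) of I−A; the adjugate is their transpose:
adj(I−A) = Cᵀ =
  [ 0.25450   0.09750   0.14350   0.09225]
  [ 0.09200   0.20700   0.08050   0.05175]
  [ 0.21625   0.15850   0.30800   0.19800]
  [ 0.04950   0.04350   0.03200   0.16925]
det(I−A) = Σ_j (I−A)_1j·C_1j = (0.70)(0.25450) + (-0.10)(0.09200) + (-0.30)(0.21625) + (0.00)(0.04950) = 0.104075
(I − A)⁻¹ = adj(I−A) / det(I−A) ≈
  [   2.4454     0.9368     1.3788     0.8864]
  [   0.8840     1.9890     0.7735     0.4972]
  [   2.0778     1.5229     2.9594     1.9025]
  [   0.4756     0.4180     0.3075     1.6262]
First solve x = (I − A)⁻¹ d = adj(I−A)·d / det(I−A); in particular x_L = (0.25450·30 + 0.09750·150 + 0.14350·220 + 0.09225·290) / 0.104075 = 80.5825 / 0.104075 ≈ 774.2734.
Intermediate flow from R to L: z_RL = a_RL · x_L = 0.10 × 80.5825 / 0.104075 = 8.05825 / 0.104075 ≈ 77.43.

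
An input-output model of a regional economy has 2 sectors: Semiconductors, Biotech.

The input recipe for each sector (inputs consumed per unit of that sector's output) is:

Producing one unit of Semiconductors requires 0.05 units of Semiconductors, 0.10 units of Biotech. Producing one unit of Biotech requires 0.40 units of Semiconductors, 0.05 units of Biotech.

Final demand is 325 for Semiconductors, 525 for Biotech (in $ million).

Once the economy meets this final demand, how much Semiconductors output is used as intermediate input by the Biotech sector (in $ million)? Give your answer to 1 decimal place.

z_SB = 246.4

I − A =
  [   0.95    -0.40]
  [  -0.10     0.95]
det(I−A) = (0.95)(0.95) − (-0.40)(-0.10) = 0.8625
adj(I−A) = [[0.95, 0.40], [0.10, 0.95]]
(I − A)⁻¹ = adj(I−A) / det(I−A) ≈
  [   1.1014     0.4638]
  [   0.1159     1.1014]
First solve x = (I − A)⁻¹ d = adj(I−A)·d / det(I−A); in particular x_B = (0.10·325 + 0.95·525) / 0.8625 = 531.25 / 0.8625 ≈ 615.942.
Intermediate flow from S to B: z_SB = a_SB · x_B = 0.40 × 531.25 / 0.8625 = 212.50 / 0.8625 ≈ 246.4.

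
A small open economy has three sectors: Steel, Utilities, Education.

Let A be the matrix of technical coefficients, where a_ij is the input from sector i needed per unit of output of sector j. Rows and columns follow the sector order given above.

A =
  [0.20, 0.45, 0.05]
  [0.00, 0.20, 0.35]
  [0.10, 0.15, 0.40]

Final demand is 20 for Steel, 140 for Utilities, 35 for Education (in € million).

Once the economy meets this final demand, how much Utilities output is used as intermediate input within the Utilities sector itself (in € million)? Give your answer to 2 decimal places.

z_UU = 47.79

I − A =
  [   0.80    -0.45    -0.05]
  [   0.00     0.80    -0.35]
  [  -0.10    -0.15     0.60]
Cofactors of I−A, C_ij = (−1)^(i+j)·(minor ij) (rows/columns in the sector order above):
  C_11 = (0.80)(0.60) − (-0.35)(-0.15) = 0.4275
  C_12 = −[(0.00)(0.60) − (-0.35)(-0.10)] = 0.0350
  C_13 = (0.00)(-0.15) − (0.80)(-0.10) = 0.0800
  C_21 = −[(-0.45)(0.60) − (-0.05)(-0.15)] = 0.2775
  C_22 = (0.80)(0.60) − (-0.05)(-0.10) = 0.4750
  C_23 = −[(0.80)(-0.15) − (-0.45)(-0.10)] = 0.1650
  C_31 = (-0.45)(-0.35) − (-0.05)(0.80) = 0.1975
  C_32 = −[(0.80)(-0.35) − (-0.05)(0.00)] = 0.2800
  C_33 = (0.80)(0.80) − (-0.45)(0.00) = 0.6400
det(I−A) = Σ_j (I−A)_1j·C_1j = (0.80)(0.4275) + (-0.45)(0.0350) + (-0.05)(0.0800) = 0.32225
adj(I−A) = Cᵀ =
  [ 0.4275   0.2775   0.1975]
  [ 0.0350   0.4750   0.2800]
  [ 0.0800   0.1650   0.6400]
(I − A)⁻¹ = adj(I−A) / det(I−A) ≈
  [   1.3266     0.8611     0.6129]
  [   0.1086     1.4740     0.8689]
  [   0.2483     0.5120     1.9860]
First solve x = (I − A)⁻¹ d = adj(I−A)·d / det(I−A); in particular x_U = (0.0350·20 + 0.4750·140 + 0.2800·35) / 0.32225 = 77.00 / 0.32225 ≈ 238.9449.
Intermediate flow from U to U: z_UU = a_UU · x_U = 0.20 × 77.00 / 0.32225 = 15.40 / 0.32225 ≈ 47.79.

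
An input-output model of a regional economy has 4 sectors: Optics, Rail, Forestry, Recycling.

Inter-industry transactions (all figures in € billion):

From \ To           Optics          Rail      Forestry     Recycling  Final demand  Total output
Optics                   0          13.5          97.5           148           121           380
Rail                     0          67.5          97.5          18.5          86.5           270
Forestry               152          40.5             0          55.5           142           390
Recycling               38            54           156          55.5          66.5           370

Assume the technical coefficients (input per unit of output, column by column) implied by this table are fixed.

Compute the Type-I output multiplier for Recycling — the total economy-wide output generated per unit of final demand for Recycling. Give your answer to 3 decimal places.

m_4 = 3.418

Technical coefficients a_ij = z_ij / X_j:
  a_11 = 0/380 = 0.00, a_21 = 0/380 = 0.00, a_31 = 152/380 = 0.40, a_41 = 38/380 = 0.10
  a_12 = 13.5/270 = 0.05, a_22 = 67.5/270 = 0.25, a_32 = 40.5/270 = 0.15, a_42 = 54/270 = 0.20
  a_13 = 97.5/390 = 0.25, a_23 = 97.5/390 = 0.25, a_33 = 0/390 = 0.00, a_43 = 156/390 = 0.40
  a_14 = 148/370 = 0.40, a_24 = 18.5/370 = 0.05, a_34 = 55.5/370 = 0.15, a_44 = 55.5/370 = 0.15
I − A =
  [   1.00    -0.05    -0.25    -0.40]
  [   0.00     0.75    -0.25    -0.05]
  [  -0.40    -0.15     1.00    -0.15]
  [  -0.10    -0.20    -0.40     0.85]
Compute the cofactors C_ij = (−1)^(i+j)·(3×3 minor ij) of I−A; the adjugate is their transpose:
adj(I−A) = Cᵀ =
  [ 0.540125   0.182875   0.308500   0.319375]
  [ 0.101750   0.597250   0.223750   0.122500]
  [ 0.263000   0.201250   0.597250   0.241000]
  [ 0.211250   0.256750   0.370000   0.632500]
det(I−A) = Σ_j (I−A)_1j·C_1j = (1.00)(0.540125) + (-0.05)(0.101750) + (-0.25)(0.263000) + (-0.40)(0.211250) = 0.3847875
(I − A)⁻¹ = adj(I−A) / det(I−A) ≈
  [   1.4037     0.4753     0.8017     0.8300]
  [   0.2644     1.5522     0.5815     0.3184]
  [   0.6835     0.5230     1.5522     0.6263]
  [   0.5490     0.6673     0.9616     1.6438]
The output multiplier for sector j is the column-j sum of the Leontief inverse (I − A)⁻¹ = adj(I−A) / det(I−A).
Column 4 of adj(I−A): (0.319375, 0.122500, 0.241000, 0.632500); det(I−A) = 0.3847875.
m_4 = (0.319375 + 0.122500 + 0.241000 + 0.632500) / 0.3847875 = 1.315375 / 0.3847875 ≈ 3.418.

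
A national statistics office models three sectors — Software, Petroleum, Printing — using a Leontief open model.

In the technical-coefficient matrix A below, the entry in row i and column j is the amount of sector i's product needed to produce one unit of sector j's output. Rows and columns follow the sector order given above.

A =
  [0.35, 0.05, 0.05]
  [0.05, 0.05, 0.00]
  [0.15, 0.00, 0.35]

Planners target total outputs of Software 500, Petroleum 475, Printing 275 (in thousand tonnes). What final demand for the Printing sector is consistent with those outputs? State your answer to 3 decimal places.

I − A =
  [   0.65    -0.05    -0.05]
  [  -0.05     0.95     0.00]
  [  -0.15     0.00     0.65]
d = (I − A) x:
  d_1 = (+0.65)·500 + (-0.05)·475 + (-0.05)·275 = 287.500
  d_2 = (-0.05)·500 + (+0.95)·475 + (+0.00)·275 = 426.250
  d_3 = (-0.15)·500 + (+0.00)·475 + (+0.65)·275 = 103.750

d_3 = 103.750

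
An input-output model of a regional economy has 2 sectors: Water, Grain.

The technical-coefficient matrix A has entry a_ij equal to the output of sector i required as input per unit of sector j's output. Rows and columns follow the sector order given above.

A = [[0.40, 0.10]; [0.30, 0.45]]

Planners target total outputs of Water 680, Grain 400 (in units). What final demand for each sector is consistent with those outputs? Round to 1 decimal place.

I − A =
  [   0.60    -0.10]
  [  -0.30     0.55]
d = (I − A) x:
  d_W = (+0.60)·680 + (-0.10)·400 = 368.0
  d_G = (-0.30)·680 + (+0.55)·400 = 16.0

d_W = 368.0, d_G = 16.0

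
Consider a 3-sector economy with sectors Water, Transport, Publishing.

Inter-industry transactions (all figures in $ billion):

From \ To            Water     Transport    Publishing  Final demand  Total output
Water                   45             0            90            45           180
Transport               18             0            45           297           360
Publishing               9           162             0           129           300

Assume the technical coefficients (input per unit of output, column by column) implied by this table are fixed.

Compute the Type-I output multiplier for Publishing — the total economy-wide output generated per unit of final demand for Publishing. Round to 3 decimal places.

m_3 = 1.778

Technical coefficients a_ij = z_ij / X_j:
  a_11 = 45/180 = 0.25, a_21 = 18/180 = 0.10, a_31 = 9/180 = 0.05
  a_12 = 0/360 = 0.00, a_22 = 0/360 = 0.00, a_32 = 162/360 = 0.45
  a_13 = 90/300 = 0.30, a_23 = 45/300 = 0.15, a_33 = 0/300 = 0.00
I − A =
  [   0.75     0.00    -0.30]
  [  -0.10     1.00    -0.15]
  [  -0.05    -0.45     1.00]
Cofactors of I−A, C_ij = (−1)^(i+j)·(minor ij) (rows/columns in the sector order above):
  C_11 = (1.00)(1.00) − (-0.15)(-0.45) = 0.9325
  C_12 = −[(-0.10)(1.00) − (-0.15)(-0.05)] = 0.1075
  C_13 = (-0.10)(-0.45) − (1.00)(-0.05) = 0.0950
  C_21 = −[(0.00)(1.00) − (-0.30)(-0.45)] = 0.1350
  C_22 = (0.75)(1.00) − (-0.30)(-0.05) = 0.7350
  C_23 = −[(0.75)(-0.45) − (0.00)(-0.05)] = 0.3375
  C_31 = (0.00)(-0.15) − (-0.30)(1.00) = 0.3000
  C_32 = −[(0.75)(-0.15) − (-0.30)(-0.10)] = 0.1425
  C_33 = (0.75)(1.00) − (0.00)(-0.10) = 0.7500
det(I−A) = Σ_j (I−A)_1j·C_1j = (0.75)(0.9325) + (0.00)(0.1075) + (-0.30)(0.0950) = 0.670875
adj(I−A) = Cᵀ =
  [ 0.9325   0.1350   0.3000]
  [ 0.1075   0.7350   0.1425]
  [ 0.0950   0.3375   0.7500]
(I − A)⁻¹ = adj(I−A) / det(I−A) ≈
  [   1.3900     0.2012     0.4472]
  [   0.1602     1.0956     0.2124]
  [   0.1416     0.5031     1.1179]
The output multiplier for sector j is the column-j sum of the Leontief inverse (I − A)⁻¹ = adj(I−A) / det(I−A).
Column 3 of adj(I−A): (0.3000, 0.1425, 0.7500); det(I−A) = 0.670875.
m_3 = (0.3000 + 0.1425 + 0.7500) / 0.670875 = 1.1925 / 0.670875 ≈ 1.778.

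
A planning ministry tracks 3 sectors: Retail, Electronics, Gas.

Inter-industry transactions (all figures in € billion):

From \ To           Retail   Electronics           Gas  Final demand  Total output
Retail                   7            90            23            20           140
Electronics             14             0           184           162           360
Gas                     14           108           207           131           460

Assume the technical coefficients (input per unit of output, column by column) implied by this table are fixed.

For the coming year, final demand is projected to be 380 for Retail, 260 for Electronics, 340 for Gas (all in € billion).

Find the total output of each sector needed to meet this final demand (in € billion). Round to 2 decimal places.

Technical coefficients a_ij = z_ij / X_j:
  a_11 = 7/140 = 0.05, a_21 = 14/140 = 0.10, a_31 = 14/140 = 0.10
  a_12 = 90/360 = 0.25, a_22 = 0/360 = 0.00, a_32 = 108/360 = 0.30
  a_13 = 23/460 = 0.05, a_23 = 184/460 = 0.40, a_33 = 207/460 = 0.45
I − A =
  [   0.95    -0.25    -0.05]
  [  -0.10     1.00    -0.40]
  [  -0.10    -0.30     0.55]
Cofactors of I−A, C_ij = (−1)^(i+j)·(minor ij) (rows/columns in the sector order above):
  C_11 = (1.00)(0.55) − (-0.40)(-0.30) = 0.4300
  C_12 = −[(-0.10)(0.55) − (-0.40)(-0.10)] = 0.0950
  C_13 = (-0.10)(-0.30) − (1.00)(-0.10) = 0.1300
  C_21 = −[(-0.25)(0.55) − (-0.05)(-0.30)] = 0.1525
  C_22 = (0.95)(0.55) − (-0.05)(-0.10) = 0.5175
  C_23 = −[(0.95)(-0.30) − (-0.25)(-0.10)] = 0.3100
  C_31 = (-0.25)(-0.40) − (-0.05)(1.00) = 0.1500
  C_32 = −[(0.95)(-0.40) − (-0.05)(-0.10)] = 0.3850
  C_33 = (0.95)(1.00) − (-0.25)(-0.10) = 0.9250
det(I−A) = Σ_j (I−A)_1j·C_1j = (0.95)(0.4300) + (-0.25)(0.0950) + (-0.05)(0.1300) = 0.37825
adj(I−A) = Cᵀ =
  [ 0.4300   0.1525   0.1500]
  [ 0.0950   0.5175   0.3850]
  [ 0.1300   0.3100   0.9250]
(I − A)⁻¹ = adj(I−A) / det(I−A) ≈
  [   1.1368     0.4032     0.3966]
  [   0.2512     1.3681     1.0178]
  [   0.3437     0.8196     2.4455]
x = (I − A)⁻¹ d = adj(I−A)·d / det(I−A), with det(I−A) = 0.37825:
  x_1 = (0.4300·380 + 0.1525·260 + 0.1500·340) / 0.37825 = 254.05 / 0.37825 ≈ 671.65
  x_2 = (0.0950·380 + 0.5175·260 + 0.3850·340) / 0.37825 = 301.55 / 0.37825 ≈ 797.22
  x_3 = (0.1300·380 + 0.3100·260 + 0.9250·340) / 0.37825 = 444.50 / 0.37825 ≈ 1175.15

x_1 = 671.65, x_2 = 797.22, x_3 = 1175.15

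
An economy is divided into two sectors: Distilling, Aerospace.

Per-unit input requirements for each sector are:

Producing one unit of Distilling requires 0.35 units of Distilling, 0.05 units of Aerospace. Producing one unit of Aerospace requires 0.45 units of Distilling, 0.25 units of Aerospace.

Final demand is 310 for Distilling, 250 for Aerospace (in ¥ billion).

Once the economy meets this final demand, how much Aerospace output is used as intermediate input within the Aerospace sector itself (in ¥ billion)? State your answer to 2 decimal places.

z_22 = 95.70

I − A =
  [   0.65    -0.45]
  [  -0.05     0.75]
det(I−A) = (0.65)(0.75) − (-0.45)(-0.05) = 0.4650
adj(I−A) = [[0.75, 0.45], [0.05, 0.65]]
(I − A)⁻¹ = adj(I−A) / det(I−A) ≈
  [   1.6129     0.9677]
  [   0.1075     1.3978]
First solve x = (I − A)⁻¹ d = adj(I−A)·d / det(I−A); in particular x_2 = (0.05·310 + 0.65·250) / 0.4650 = 178.00 / 0.4650 ≈ 382.7957.
Intermediate flow from 2 to 2: z_22 = a_22 · x_2 = 0.25 × 178.00 / 0.4650 = 44.50 / 0.4650 ≈ 95.70.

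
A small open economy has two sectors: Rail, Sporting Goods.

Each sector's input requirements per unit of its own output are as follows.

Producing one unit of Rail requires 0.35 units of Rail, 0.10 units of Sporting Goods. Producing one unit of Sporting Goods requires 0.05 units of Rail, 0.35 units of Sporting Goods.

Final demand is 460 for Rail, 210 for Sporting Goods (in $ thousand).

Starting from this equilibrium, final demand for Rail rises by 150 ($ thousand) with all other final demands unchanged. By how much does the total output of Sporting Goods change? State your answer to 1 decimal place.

Δx_2 = 35.9

I − A =
  [   0.65    -0.05]
  [  -0.10     0.65]
det(I−A) = (0.65)(0.65) − (-0.05)(-0.10) = 0.4175
adj(I−A) = [[0.65, 0.05], [0.10, 0.65]]
(I − A)⁻¹ = adj(I−A) / det(I−A) ≈
  [   1.5569     0.1198]
  [   0.2395     1.5569]
Δx = (I − A)⁻¹ Δd with Δd having +150 in the Rail component and 0 elsewhere.
So Δx_2 = L_21 · (+150), where L_21 = adj(I−A)_21 / det(I−A) = 0.10 / 0.4175.
Δx_2 = 0.10 × (+150) / 0.4175 = 15.00 / 0.4175 ≈ 35.9.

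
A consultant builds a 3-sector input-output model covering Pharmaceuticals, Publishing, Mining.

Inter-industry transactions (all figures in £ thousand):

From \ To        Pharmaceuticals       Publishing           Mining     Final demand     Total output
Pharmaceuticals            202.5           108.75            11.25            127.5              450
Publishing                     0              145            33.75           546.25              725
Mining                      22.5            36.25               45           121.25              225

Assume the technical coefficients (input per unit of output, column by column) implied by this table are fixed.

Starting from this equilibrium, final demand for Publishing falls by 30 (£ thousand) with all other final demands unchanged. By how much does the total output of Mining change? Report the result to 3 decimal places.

Δx_3 = -3.046

Technical coefficients a_ij = z_ij / X_j:
  a_11 = 202.5/450 = 0.45, a_21 = 0/450 = 0.00, a_31 = 22.5/450 = 0.05
  a_12 = 108.75/725 = 0.15, a_22 = 145/725 = 0.20, a_32 = 36.25/725 = 0.05
  a_13 = 11.25/225 = 0.05, a_23 = 33.75/225 = 0.15, a_33 = 45/225 = 0.20
I − A =
  [   0.55    -0.15    -0.05]
  [   0.00     0.80    -0.15]
  [  -0.05    -0.05     0.80]
Cofactors of I−A, C_ij = (−1)^(i+j)·(minor ij) (rows/columns in the sector order above):
  C_11 = (0.80)(0.80) − (-0.15)(-0.05) = 0.6325
  C_12 = −[(0.00)(0.80) − (-0.15)(-0.05)] = 0.0075
  C_13 = (0.00)(-0.05) − (0.80)(-0.05) = 0.0400
  C_21 = −[(-0.15)(0.80) − (-0.05)(-0.05)] = 0.1225
  C_22 = (0.55)(0.80) − (-0.05)(-0.05) = 0.4375
  C_23 = −[(0.55)(-0.05) − (-0.15)(-0.05)] = 0.0350
  C_31 = (-0.15)(-0.15) − (-0.05)(0.80) = 0.0625
  C_32 = −[(0.55)(-0.15) − (-0.05)(0.00)] = 0.0825
  C_33 = (0.55)(0.80) − (-0.15)(0.00) = 0.4400
det(I−A) = Σ_j (I−A)_1j·C_1j = (0.55)(0.6325) + (-0.15)(0.0075) + (-0.05)(0.0400) = 0.34475
adj(I−A) = Cᵀ =
  [ 0.6325   0.1225   0.0625]
  [ 0.0075   0.4375   0.0825]
  [ 0.0400   0.0350   0.4400]
(I − A)⁻¹ = adj(I−A) / det(I−A) ≈
  [   1.8347     0.3553     0.1813]
  [   0.0218     1.2690     0.2393]
  [   0.1160     0.1015     1.2763]
Δx = (I − A)⁻¹ Δd with Δd having -30 in the Publishing component and 0 elsewhere.
So Δx_3 = L_32 · (-30), where L_32 = adj(I−A)_32 / det(I−A) = 0.0350 / 0.34475.
Δx_3 = 0.0350 × (-30) / 0.34475 = -1.05 / 0.34475 ≈ -3.046.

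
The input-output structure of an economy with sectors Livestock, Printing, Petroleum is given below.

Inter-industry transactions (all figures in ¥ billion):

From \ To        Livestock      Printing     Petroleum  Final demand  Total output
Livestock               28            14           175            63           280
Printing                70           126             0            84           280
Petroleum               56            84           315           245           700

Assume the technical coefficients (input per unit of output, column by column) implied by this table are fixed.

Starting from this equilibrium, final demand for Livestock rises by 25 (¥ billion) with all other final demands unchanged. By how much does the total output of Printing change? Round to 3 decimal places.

Δx_2 = 15.687

Technical coefficients a_ij = z_ij / X_j:
  a_11 = 28/280 = 0.10, a_21 = 70/280 = 0.25, a_31 = 56/280 = 0.20
  a_12 = 14/280 = 0.05, a_22 = 126/280 = 0.45, a_32 = 84/280 = 0.30
  a_13 = 175/700 = 0.25, a_23 = 0/700 = 0.00, a_33 = 315/700 = 0.45
I − A =
  [   0.90    -0.05    -0.25]
  [  -0.25     0.55     0.00]
  [  -0.20    -0.30     0.55]
Cofactors of I−A, C_ij = (−1)^(i+j)·(minor ij) (rows/columns in the sector order above):
  C_11 = (0.55)(0.55) − (0.00)(-0.30) = 0.3025
  C_12 = −[(-0.25)(0.55) − (0.00)(-0.20)] = 0.1375
  C_13 = (-0.25)(-0.30) − (0.55)(-0.20) = 0.1850
  C_21 = −[(-0.05)(0.55) − (-0.25)(-0.30)] = 0.1025
  C_22 = (0.90)(0.55) − (-0.25)(-0.20) = 0.4450
  C_23 = −[(0.90)(-0.30) − (-0.05)(-0.20)] = 0.2800
  C_31 = (-0.05)(0.00) − (-0.25)(0.55) = 0.1375
  C_32 = −[(0.90)(0.00) − (-0.25)(-0.25)] = 0.0625
  C_33 = (0.90)(0.55) − (-0.05)(-0.25) = 0.4825
det(I−A) = Σ_j (I−A)_1j·C_1j = (0.90)(0.3025) + (-0.05)(0.1375) + (-0.25)(0.1850) = 0.219125
adj(I−A) = Cᵀ =
  [ 0.3025   0.1025   0.1375]
  [ 0.1375   0.4450   0.0625]
  [ 0.1850   0.2800   0.4825]
(I − A)⁻¹ = adj(I−A) / det(I−A) ≈
  [   1.3805     0.4678     0.6275]
  [   0.6275     2.0308     0.2852]
  [   0.8443     1.2778     2.2019]
Δx = (I − A)⁻¹ Δd with Δd having +25 in the Livestock component and 0 elsewhere.
So Δx_2 = L_21 · (+25), where L_21 = adj(I−A)_21 / det(I−A) = 0.1375 / 0.219125.
Δx_2 = 0.1375 × (+25) / 0.219125 = 3.4375 / 0.219125 ≈ 15.687.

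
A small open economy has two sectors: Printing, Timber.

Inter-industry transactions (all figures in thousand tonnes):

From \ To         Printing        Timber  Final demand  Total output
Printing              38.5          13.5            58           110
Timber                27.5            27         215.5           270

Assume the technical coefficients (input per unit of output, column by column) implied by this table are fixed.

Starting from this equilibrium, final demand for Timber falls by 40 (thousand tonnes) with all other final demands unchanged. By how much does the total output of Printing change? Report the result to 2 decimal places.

Technical coefficients a_ij = z_ij / X_j:
  a_11 = 38.5/110 = 0.35, a_21 = 27.5/110 = 0.25
  a_12 = 13.5/270 = 0.05, a_22 = 27/270 = 0.10
I − A =
  [   0.65    -0.05]
  [  -0.25     0.90]
det(I−A) = (0.65)(0.90) − (-0.05)(-0.25) = 0.5725
adj(I−A) = [[0.90, 0.05], [0.25, 0.65]]
(I − A)⁻¹ = adj(I−A) / det(I−A) ≈
  [   1.5721     0.0873]
  [   0.4367     1.1354]
Δx = (I − A)⁻¹ Δd with Δd having -40 in the Timber component and 0 elsewhere.
So Δx_1 = L_12 · (-40), where L_12 = adj(I−A)_12 / det(I−A) = 0.05 / 0.5725.
Δx_1 = 0.05 × (-40) / 0.5725 = -2.00 / 0.5725 ≈ -3.49.

Δx_1 = -3.49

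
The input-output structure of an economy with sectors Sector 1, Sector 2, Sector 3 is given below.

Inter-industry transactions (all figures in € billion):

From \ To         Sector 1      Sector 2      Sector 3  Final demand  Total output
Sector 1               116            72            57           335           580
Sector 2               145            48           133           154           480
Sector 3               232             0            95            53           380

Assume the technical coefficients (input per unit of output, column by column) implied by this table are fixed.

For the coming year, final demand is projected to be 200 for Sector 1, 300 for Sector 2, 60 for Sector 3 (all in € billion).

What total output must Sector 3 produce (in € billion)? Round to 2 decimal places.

Technical coefficients a_ij = z_ij / X_j:
  a_11 = 116/580 = 0.20, a_21 = 145/580 = 0.25, a_31 = 232/580 = 0.40
  a_12 = 72/480 = 0.15, a_22 = 48/480 = 0.10, a_32 = 0/480 = 0.00
  a_13 = 57/380 = 0.15, a_23 = 133/380 = 0.35, a_33 = 95/380 = 0.25
I − A =
  [   0.80    -0.15    -0.15]
  [  -0.25     0.90    -0.35]
  [  -0.40     0.00     0.75]
Cofactors of I−A, C_ij = (−1)^(i+j)·(minor ij) (rows/columns in the sector order above):
  C_11 = (0.90)(0.75) − (-0.35)(0.00) = 0.6750
  C_12 = −[(-0.25)(0.75) − (-0.35)(-0.40)] = 0.3275
  C_13 = (-0.25)(0.00) − (0.90)(-0.40) = 0.3600
  C_21 = −[(-0.15)(0.75) − (-0.15)(0.00)] = 0.1125
  C_22 = (0.80)(0.75) − (-0.15)(-0.40) = 0.5400
  C_23 = −[(0.80)(0.00) − (-0.15)(-0.40)] = 0.0600
  C_31 = (-0.15)(-0.35) − (-0.15)(0.90) = 0.1875
  C_32 = −[(0.80)(-0.35) − (-0.15)(-0.25)] = 0.3175
  C_33 = (0.80)(0.90) − (-0.15)(-0.25) = 0.6825
det(I−A) = Σ_j (I−A)_1j·C_1j = (0.80)(0.6750) + (-0.15)(0.3275) + (-0.15)(0.3600) = 0.436875
adj(I−A) = Cᵀ =
  [ 0.6750   0.1125   0.1875]
  [ 0.3275   0.5400   0.3175]
  [ 0.3600   0.0600   0.6825]
(I − A)⁻¹ = adj(I−A) / det(I−A) ≈
  [   1.5451     0.2575     0.4292]
  [   0.7496     1.2361     0.7268]
  [   0.8240     0.1373     1.5622]
x = (I − A)⁻¹ d = adj(I−A)·d / det(I−A), with det(I−A) = 0.436875:
  x_1 = (0.6750·200 + 0.1125·300 + 0.1875·60) / 0.436875 = 180.00 / 0.436875 ≈ 412.02
  x_2 = (0.3275·200 + 0.5400·300 + 0.3175·60) / 0.436875 = 246.55 / 0.436875 ≈ 564.35
  x_3 = (0.3600·200 + 0.0600·300 + 0.6825·60) / 0.436875 = 130.95 / 0.436875 ≈ 299.74

x_3 = 299.74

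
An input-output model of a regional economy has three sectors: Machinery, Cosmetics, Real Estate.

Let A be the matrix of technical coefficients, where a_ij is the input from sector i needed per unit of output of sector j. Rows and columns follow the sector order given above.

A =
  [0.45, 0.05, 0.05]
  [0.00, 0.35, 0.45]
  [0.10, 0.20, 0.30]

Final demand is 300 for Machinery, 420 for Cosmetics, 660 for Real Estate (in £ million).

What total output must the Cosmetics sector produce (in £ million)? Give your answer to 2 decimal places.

I − A =
  [   0.55    -0.05    -0.05]
  [   0.00     0.65    -0.45]
  [  -0.10    -0.20     0.70]
Cofactors of I−A, C_ij = (−1)^(i+j)·(minor ij) (rows/columns in the sector order above):
  C_11 = (0.65)(0.70) − (-0.45)(-0.20) = 0.3650
  C_12 = −[(0.00)(0.70) − (-0.45)(-0.10)] = 0.0450
  C_13 = (0.00)(-0.20) − (0.65)(-0.10) = 0.0650
  C_21 = −[(-0.05)(0.70) − (-0.05)(-0.20)] = 0.0450
  C_22 = (0.55)(0.70) − (-0.05)(-0.10) = 0.3800
  C_23 = −[(0.55)(-0.20) − (-0.05)(-0.10)] = 0.1150
  C_31 = (-0.05)(-0.45) − (-0.05)(0.65) = 0.0550
  C_32 = −[(0.55)(-0.45) − (-0.05)(0.00)] = 0.2475
  C_33 = (0.55)(0.65) − (-0.05)(0.00) = 0.3575
det(I−A) = Σ_j (I−A)_1j·C_1j = (0.55)(0.3650) + (-0.05)(0.0450) + (-0.05)(0.0650) = 0.19525
adj(I−A) = Cᵀ =
  [ 0.3650   0.0450   0.0550]
  [ 0.0450   0.3800   0.2475]
  [ 0.0650   0.1150   0.3575]
(I − A)⁻¹ = adj(I−A) / det(I−A) ≈
  [   1.8694     0.2305     0.2817]
  [   0.2305     1.9462     1.2676]
  [   0.3329     0.5890     1.8310]
x = (I − A)⁻¹ d = adj(I−A)·d / det(I−A), with det(I−A) = 0.19525:
  x_M = (0.3650·300 + 0.0450·420 + 0.0550·660) / 0.19525 = 164.70 / 0.19525 ≈ 843.53
  x_C = (0.0450·300 + 0.3800·420 + 0.2475·660) / 0.19525 = 336.45 / 0.19525 ≈ 1723.18
  x_R = (0.0650·300 + 0.1150·420 + 0.3575·660) / 0.19525 = 303.75 / 0.19525 ≈ 1555.70

x_C = 1723.18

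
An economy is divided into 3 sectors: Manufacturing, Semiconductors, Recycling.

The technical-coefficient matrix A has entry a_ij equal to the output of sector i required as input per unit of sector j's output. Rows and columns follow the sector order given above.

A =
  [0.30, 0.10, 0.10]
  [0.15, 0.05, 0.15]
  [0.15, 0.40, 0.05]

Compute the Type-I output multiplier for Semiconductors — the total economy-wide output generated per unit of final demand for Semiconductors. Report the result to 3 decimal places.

I − A =
  [   0.70    -0.10    -0.10]
  [  -0.15     0.95    -0.15]
  [  -0.15    -0.40     0.95]
Cofactors of I−A, C_ij = (−1)^(i+j)·(minor ij) (rows/columns in the sector order above):
  C_11 = (0.95)(0.95) − (-0.15)(-0.40) = 0.8425
  C_12 = −[(-0.15)(0.95) − (-0.15)(-0.15)] = 0.1650
  C_13 = (-0.15)(-0.40) − (0.95)(-0.15) = 0.2025
  C_21 = −[(-0.10)(0.95) − (-0.10)(-0.40)] = 0.1350
  C_22 = (0.70)(0.95) − (-0.10)(-0.15) = 0.6500
  C_23 = −[(0.70)(-0.40) − (-0.10)(-0.15)] = 0.2950
  C_31 = (-0.10)(-0.15) − (-0.10)(0.95) = 0.1100
  C_32 = −[(0.70)(-0.15) − (-0.10)(-0.15)] = 0.1200
  C_33 = (0.70)(0.95) − (-0.10)(-0.15) = 0.6500
det(I−A) = Σ_j (I−A)_1j·C_1j = (0.70)(0.8425) + (-0.10)(0.1650) + (-0.10)(0.2025) = 0.5530
adj(I−A) = Cᵀ =
  [ 0.8425   0.1350   0.1100]
  [ 0.1650   0.6500   0.1200]
  [ 0.2025   0.2950   0.6500]
(I − A)⁻¹ = adj(I−A) / det(I−A) ≈
  [   1.5235     0.2441     0.1989]
  [   0.2984     1.1754     0.2170]
  [   0.3662     0.5335     1.1754]
The output multiplier for sector j is the column-j sum of the Leontief inverse (I − A)⁻¹ = adj(I−A) / det(I−A).
Column 2 of adj(I−A): (0.1350, 0.6500, 0.2950); det(I−A) = 0.5530.
m_2 = (0.1350 + 0.6500 + 0.2950) / 0.5530 = 1.08 / 0.5530 ≈ 1.953.

m_2 = 1.953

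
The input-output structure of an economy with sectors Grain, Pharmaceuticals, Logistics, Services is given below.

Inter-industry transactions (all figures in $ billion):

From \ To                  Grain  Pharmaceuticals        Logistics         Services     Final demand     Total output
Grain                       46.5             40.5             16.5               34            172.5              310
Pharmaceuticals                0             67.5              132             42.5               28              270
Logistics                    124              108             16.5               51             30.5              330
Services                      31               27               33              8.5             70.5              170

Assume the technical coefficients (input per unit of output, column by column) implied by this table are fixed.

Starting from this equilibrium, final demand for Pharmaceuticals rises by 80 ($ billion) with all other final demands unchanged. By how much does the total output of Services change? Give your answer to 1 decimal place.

Δx_S = 33.5

Technical coefficients a_ij = z_ij / X_j:
  a_GG = 46.5/310 = 0.15, a_PG = 0/310 = 0.00, a_LG = 124/310 = 0.40, a_SG = 31/310 = 0.10
  a_GP = 40.5/270 = 0.15, a_PP = 67.5/270 = 0.25, a_LP = 108/270 = 0.40, a_SP = 27/270 = 0.10
  a_GL = 16.5/330 = 0.05, a_PL = 132/330 = 0.40, a_LL = 16.5/330 = 0.05, a_SL = 33/330 = 0.10
  a_GS = 34/170 = 0.20, a_PS = 42.5/170 = 0.25, a_LS = 51/170 = 0.30, a_SS = 8.5/170 = 0.05
I − A =
  [   0.85    -0.15    -0.05    -0.20]
  [   0.00     0.75    -0.40    -0.25]
  [  -0.40    -0.40     0.95    -0.30]
  [  -0.10    -0.10    -0.10     0.95]
Compute the cofactors C_ij = (−1)^(i+j)·(3×3 minor ij) of I−A; the adjugate is their transpose:
adj(I−A) = Cᵀ =
  [ 0.456625   0.178375   0.118125   0.180375]
  [ 0.197750   0.694125   0.337500   0.330875]
  [ 0.307500   0.410000   0.565625   0.351250]
  [ 0.101250   0.135000   0.107500   0.430625]
det(I−A) = Σ_j (I−A)_1j·C_1j = (0.85)(0.456625) + (-0.15)(0.197750) + (-0.05)(0.307500) + (-0.20)(0.101250) = 0.32284375
(I − A)⁻¹ = adj(I−A) / det(I−A) ≈
  [   1.4144     0.5525     0.3659     0.5587]
  [   0.6125     2.1500     1.0454     1.0249]
  [   0.9525     1.2700     1.7520     1.0880]
  [   0.3136     0.4182     0.3330     1.3338]
Δx = (I − A)⁻¹ Δd with Δd having +80 in the Pharmaceuticals component and 0 elsewhere.
So Δx_S = L_SP · (+80), where L_SP = adj(I−A)_SP / det(I−A) = 0.135000 / 0.32284375.
Δx_S = 0.135000 × (+80) / 0.32284375 = 10.80 / 0.32284375 ≈ 33.5.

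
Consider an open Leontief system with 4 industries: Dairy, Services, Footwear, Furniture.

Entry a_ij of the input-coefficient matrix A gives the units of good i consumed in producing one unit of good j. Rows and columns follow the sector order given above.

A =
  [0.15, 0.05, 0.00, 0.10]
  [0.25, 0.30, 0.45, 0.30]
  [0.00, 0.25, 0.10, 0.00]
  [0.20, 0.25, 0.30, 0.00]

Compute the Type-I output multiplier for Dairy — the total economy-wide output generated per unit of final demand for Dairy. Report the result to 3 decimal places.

m_1 = 2.903

I − A =
  [   0.85    -0.05     0.00    -0.10]
  [  -0.25     0.70    -0.45    -0.30]
  [   0.00    -0.25     0.90     0.00]
  [  -0.20    -0.25    -0.30     1.00]
Compute the cofactors C_ij = (−1)^(i+j)·(3×3 minor ij) of I−A; the adjugate is their transpose:
adj(I−A) = Cᵀ =
  [ 0.427500   0.075000   0.059250   0.065250]
  [ 0.279000   0.747000   0.457500   0.252000]
  [ 0.077500   0.207500   0.495500   0.070000]
  [ 0.178500   0.264000   0.274875   0.428625]
det(I−A) = Σ_j (I−A)_1j·C_1j = (0.85)(0.427500) + (-0.05)(0.279000) + (0.00)(0.077500) + (-0.10)(0.178500) = 0.331575
(I − A)⁻¹ = adj(I−A) / det(I−A) ≈
  [   1.2893     0.2262     0.1787     0.1968]
  [   0.8414     2.2529     1.3798     0.7600]
  [   0.2337     0.6258     1.4944     0.2111]
  [   0.5383     0.7962     0.8290     1.2927]
The output multiplier for sector j is the column-j sum of the Leontief inverse (I − A)⁻¹ = adj(I−A) / det(I−A).
Column 1 of adj(I−A): (0.427500, 0.279000, 0.077500, 0.178500); det(I−A) = 0.331575.
m_1 = (0.427500 + 0.279000 + 0.077500 + 0.178500) / 0.331575 = 0.9625 / 0.331575 ≈ 2.903.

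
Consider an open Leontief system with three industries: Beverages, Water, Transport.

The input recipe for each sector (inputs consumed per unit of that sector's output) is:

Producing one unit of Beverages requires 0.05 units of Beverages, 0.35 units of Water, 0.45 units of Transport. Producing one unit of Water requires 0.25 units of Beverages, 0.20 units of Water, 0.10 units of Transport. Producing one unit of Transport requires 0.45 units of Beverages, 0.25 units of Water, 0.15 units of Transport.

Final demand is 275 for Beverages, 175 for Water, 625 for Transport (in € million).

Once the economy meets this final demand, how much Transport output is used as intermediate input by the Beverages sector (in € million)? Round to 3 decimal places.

I − A =
  [   0.95    -0.25    -0.45]
  [  -0.35     0.80    -0.25]
  [  -0.45    -0.10     0.85]
Cofactors of I−A, C_ij = (−1)^(i+j)·(minor ij) (rows/columns in the sector order above):
  C_11 = (0.80)(0.85) − (-0.25)(-0.10) = 0.6550
  C_12 = −[(-0.35)(0.85) − (-0.25)(-0.45)] = 0.4100
  C_13 = (-0.35)(-0.10) − (0.80)(-0.45) = 0.3950
  C_21 = −[(-0.25)(0.85) − (-0.45)(-0.10)] = 0.2575
  C_22 = (0.95)(0.85) − (-0.45)(-0.45) = 0.6050
  C_23 = −[(0.95)(-0.10) − (-0.25)(-0.45)] = 0.2075
  C_31 = (-0.25)(-0.25) − (-0.45)(0.80) = 0.4225
  C_32 = −[(0.95)(-0.25) − (-0.45)(-0.35)] = 0.3950
  C_33 = (0.95)(0.80) − (-0.25)(-0.35) = 0.6725
det(I−A) = Σ_j (I−A)_1j·C_1j = (0.95)(0.6550) + (-0.25)(0.4100) + (-0.45)(0.3950) = 0.3420
adj(I−A) = Cᵀ =
  [ 0.6550   0.2575   0.4225]
  [ 0.4100   0.6050   0.3950]
  [ 0.3950   0.2075   0.6725]
(I − A)⁻¹ = adj(I−A) / det(I−A) ≈
  [   1.9152     0.7529     1.2354]
  [   1.1988     1.7690     1.1550]
  [   1.1550     0.6067     1.9664]
First solve x = (I − A)⁻¹ d = adj(I−A)·d / det(I−A); in particular x_1 = (0.6550·275 + 0.2575·175 + 0.4225·625) / 0.3420 = 489.25 / 0.3420 ≈ 1430.55556.
Intermediate flow from 3 to 1: z_31 = a_31 · x_1 = 0.45 × 489.25 / 0.3420 = 220.1625 / 0.3420 = 643.750.

z_31 = 643.750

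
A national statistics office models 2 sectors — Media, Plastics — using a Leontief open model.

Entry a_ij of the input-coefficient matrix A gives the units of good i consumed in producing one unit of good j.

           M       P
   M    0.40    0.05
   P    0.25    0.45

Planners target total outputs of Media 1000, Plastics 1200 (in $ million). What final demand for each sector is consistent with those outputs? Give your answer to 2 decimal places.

I − A =
  [   0.60    -0.05]
  [  -0.25     0.55]
d = (I − A) x:
  d_M = (+0.60)·1000 + (-0.05)·1200 = 540.00
  d_P = (-0.25)·1000 + (+0.55)·1200 = 410.00

d_M = 540.00, d_P = 410.00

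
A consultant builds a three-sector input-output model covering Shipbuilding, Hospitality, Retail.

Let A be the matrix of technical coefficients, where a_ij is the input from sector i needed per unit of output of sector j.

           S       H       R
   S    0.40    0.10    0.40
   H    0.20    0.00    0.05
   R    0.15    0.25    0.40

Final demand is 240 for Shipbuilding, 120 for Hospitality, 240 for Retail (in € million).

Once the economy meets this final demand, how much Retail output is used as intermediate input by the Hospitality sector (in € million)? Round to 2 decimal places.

z_RH = 89.51

I − A =
  [   0.60    -0.10    -0.40]
  [  -0.20     1.00    -0.05]
  [  -0.15    -0.25     0.60]
Cofactors of I−A, C_ij = (−1)^(i+j)·(minor ij) (rows/columns in the sector order above):
  C_11 = (1.00)(0.60) − (-0.05)(-0.25) = 0.5875
  C_12 = −[(-0.20)(0.60) − (-0.05)(-0.15)] = 0.1275
  C_13 = (-0.20)(-0.25) − (1.00)(-0.15) = 0.2000
  C_21 = −[(-0.10)(0.60) − (-0.40)(-0.25)] = 0.1600
  C_22 = (0.60)(0.60) − (-0.40)(-0.15) = 0.3000
  C_23 = −[(0.60)(-0.25) − (-0.10)(-0.15)] = 0.1650
  C_31 = (-0.10)(-0.05) − (-0.40)(1.00) = 0.4050
  C_32 = −[(0.60)(-0.05) − (-0.40)(-0.20)] = 0.1100
  C_33 = (0.60)(1.00) − (-0.10)(-0.20) = 0.5800
det(I−A) = Σ_j (I−A)_1j·C_1j = (0.60)(0.5875) + (-0.10)(0.1275) + (-0.40)(0.2000) = 0.25975
adj(I−A) = Cᵀ =
  [ 0.5875   0.1600   0.4050]
  [ 0.1275   0.3000   0.1100]
  [ 0.2000   0.1650   0.5800]
(I − A)⁻¹ = adj(I−A) / det(I−A) ≈
  [   2.2618     0.6160     1.5592]
  [   0.4909     1.1550     0.4235]
  [   0.7700     0.6352     2.2329]
First solve x = (I − A)⁻¹ d = adj(I−A)·d / det(I−A); in particular x_H = (0.1275·240 + 0.3000·120 + 0.1100·240) / 0.25975 = 93.00 / 0.25975 ≈ 358.0366.
Intermediate flow from R to H: z_RH = a_RH · x_H = 0.25 × 93.00 / 0.25975 = 23.25 / 0.25975 ≈ 89.51.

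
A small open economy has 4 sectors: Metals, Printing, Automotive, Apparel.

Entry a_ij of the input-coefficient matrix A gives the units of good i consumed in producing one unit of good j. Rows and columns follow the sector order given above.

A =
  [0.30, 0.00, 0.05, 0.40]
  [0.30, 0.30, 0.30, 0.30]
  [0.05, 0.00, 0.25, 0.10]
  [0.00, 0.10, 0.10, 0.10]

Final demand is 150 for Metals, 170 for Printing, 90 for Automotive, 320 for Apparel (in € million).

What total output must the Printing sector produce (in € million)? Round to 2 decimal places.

x_2 = 744.41

I − A =
  [   0.70     0.00    -0.05    -0.40]
  [  -0.30     0.70    -0.30    -0.30]
  [  -0.05     0.00     0.75    -0.10]
  [   0.00    -0.10    -0.10     0.90]
Compute the cofactors C_ij = (−1)^(i+j)·(3×3 minor ij) of I−A; the adjugate is their transpose:
adj(I−A) = Cᵀ =
  [ 0.44000   0.03050   0.07000   0.21350]
  [ 0.21450   0.46125   0.23550   0.27525]
  [ 0.03300   0.00900   0.40800   0.06300]
  [ 0.02750   0.05225   0.07150   0.36575]
det(I−A) = Σ_j (I−A)_1j·C_1j = (0.70)(0.44000) + (0.00)(0.21450) + (-0.05)(0.03300) + (-0.40)(0.02750) = 0.29535
(I − A)⁻¹ = adj(I−A) / det(I−A) ≈
  [   1.4898     0.1033     0.2370     0.7229]
  [   0.7263     1.5617     0.7974     0.9319]
  [   0.1117     0.0305     1.3814     0.2133]
  [   0.0931     0.1769     0.2421     1.2384]
x = (I − A)⁻¹ d = adj(I−A)·d / det(I−A), with det(I−A) = 0.29535:
  x_1 = (0.44000·150 + 0.03050·170 + 0.07000·90 + 0.21350·320) / 0.29535 = 145.805 / 0.29535 ≈ 493.67
  x_2 = (0.21450·150 + 0.46125·170 + 0.23550·90 + 0.27525·320) / 0.29535 = 219.8625 / 0.29535 ≈ 744.41
  x_3 = (0.03300·150 + 0.00900·170 + 0.40800·90 + 0.06300·320) / 0.29535 = 63.36 / 0.29535 ≈ 214.53
  x_4 = (0.02750·150 + 0.05225·170 + 0.07150·90 + 0.36575·320) / 0.29535 = 136.4825 / 0.29535 ≈ 462.10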